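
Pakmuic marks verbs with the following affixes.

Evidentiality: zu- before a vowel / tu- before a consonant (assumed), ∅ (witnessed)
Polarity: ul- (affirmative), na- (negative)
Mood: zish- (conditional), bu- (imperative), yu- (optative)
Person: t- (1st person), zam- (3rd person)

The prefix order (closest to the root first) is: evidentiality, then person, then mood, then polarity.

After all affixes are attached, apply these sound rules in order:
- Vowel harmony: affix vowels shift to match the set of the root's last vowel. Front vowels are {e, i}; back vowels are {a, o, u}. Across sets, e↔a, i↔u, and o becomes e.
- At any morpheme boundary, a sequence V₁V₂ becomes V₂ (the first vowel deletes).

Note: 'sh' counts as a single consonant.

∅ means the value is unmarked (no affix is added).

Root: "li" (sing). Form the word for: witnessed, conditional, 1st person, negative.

nezishtli

evidentiality = witnessed: zero marking, form stays li.
Attach person 1st person t- → tli.
Attach mood conditional zish- → zishtli.
Attach polarity negative na- → nazishtli.
Apply vowel harmony: nazishtli → nezishtli.
Vowel deletion: no change.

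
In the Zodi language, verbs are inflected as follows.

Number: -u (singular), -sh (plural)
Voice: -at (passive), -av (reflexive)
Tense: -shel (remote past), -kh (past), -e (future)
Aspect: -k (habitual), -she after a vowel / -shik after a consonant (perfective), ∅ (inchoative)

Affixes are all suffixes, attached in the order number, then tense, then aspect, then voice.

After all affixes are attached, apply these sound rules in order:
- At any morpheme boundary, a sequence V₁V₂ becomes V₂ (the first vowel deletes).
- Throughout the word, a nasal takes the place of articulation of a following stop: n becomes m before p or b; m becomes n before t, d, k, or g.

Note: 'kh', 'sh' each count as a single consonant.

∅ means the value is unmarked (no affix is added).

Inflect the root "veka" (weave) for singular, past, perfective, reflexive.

vekukhshikav

Attach number singular -u → vekau.
Attach tense past -kh → vekaukh.
Attach aspect perfective -shik (after consonant 'kh') → vekaukhshik.
Attach voice reflexive -av → vekaukhshikav.
Apply vowel deletion: vekaukhshikav → vekukhshikav.
Nasal assimilation: no change.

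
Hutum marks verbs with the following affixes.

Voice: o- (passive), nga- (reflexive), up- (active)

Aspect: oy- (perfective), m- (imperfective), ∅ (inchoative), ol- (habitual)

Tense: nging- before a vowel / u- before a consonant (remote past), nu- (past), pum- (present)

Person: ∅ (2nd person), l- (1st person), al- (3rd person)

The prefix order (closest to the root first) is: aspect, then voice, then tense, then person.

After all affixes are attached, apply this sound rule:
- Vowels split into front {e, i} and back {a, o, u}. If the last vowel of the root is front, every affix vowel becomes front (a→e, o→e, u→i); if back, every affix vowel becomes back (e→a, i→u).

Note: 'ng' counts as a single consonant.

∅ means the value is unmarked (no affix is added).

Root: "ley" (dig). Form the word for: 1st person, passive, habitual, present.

lpimeelley

Attach aspect habitual ol- → olley.
Attach voice passive o- → oolley.
Attach tense present pum- → pumoolley.
Attach person 1st person l- → lpumoolley.
Apply vowel harmony: lpumoolley → lpimeelley.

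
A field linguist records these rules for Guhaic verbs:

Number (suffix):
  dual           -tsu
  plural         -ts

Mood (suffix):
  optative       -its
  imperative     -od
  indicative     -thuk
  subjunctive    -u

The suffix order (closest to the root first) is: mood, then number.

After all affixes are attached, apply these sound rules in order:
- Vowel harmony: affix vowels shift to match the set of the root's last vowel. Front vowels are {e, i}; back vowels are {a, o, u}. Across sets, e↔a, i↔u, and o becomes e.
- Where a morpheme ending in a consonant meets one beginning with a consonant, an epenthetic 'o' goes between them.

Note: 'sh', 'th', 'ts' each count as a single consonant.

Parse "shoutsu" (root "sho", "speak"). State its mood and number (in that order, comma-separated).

Segment: sho-u-tsu.
mood: -u → subjunctive.
number: -tsu → dual.

subjunctive, dual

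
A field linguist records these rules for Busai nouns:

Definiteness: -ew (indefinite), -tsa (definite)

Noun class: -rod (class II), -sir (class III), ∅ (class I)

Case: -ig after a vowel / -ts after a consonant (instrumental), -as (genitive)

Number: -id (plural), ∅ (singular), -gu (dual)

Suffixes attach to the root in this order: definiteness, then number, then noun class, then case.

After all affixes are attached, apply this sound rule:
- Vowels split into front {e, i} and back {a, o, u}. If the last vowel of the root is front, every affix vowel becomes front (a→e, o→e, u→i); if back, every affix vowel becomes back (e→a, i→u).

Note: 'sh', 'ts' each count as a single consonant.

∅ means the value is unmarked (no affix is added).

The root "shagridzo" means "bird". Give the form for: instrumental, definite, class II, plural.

Attach definiteness definite -tsa → shagridzotsa.
Attach number plural -id → shagridzotsaid.
Attach noun class class II -rod → shagridzotsaidrod.
Attach case instrumental -ts (after consonant 'd') → shagridzotsaidrodts.
Apply vowel harmony: shagridzotsaidrodts → shagridzotsaudrodts.

shagridzotsaudrodts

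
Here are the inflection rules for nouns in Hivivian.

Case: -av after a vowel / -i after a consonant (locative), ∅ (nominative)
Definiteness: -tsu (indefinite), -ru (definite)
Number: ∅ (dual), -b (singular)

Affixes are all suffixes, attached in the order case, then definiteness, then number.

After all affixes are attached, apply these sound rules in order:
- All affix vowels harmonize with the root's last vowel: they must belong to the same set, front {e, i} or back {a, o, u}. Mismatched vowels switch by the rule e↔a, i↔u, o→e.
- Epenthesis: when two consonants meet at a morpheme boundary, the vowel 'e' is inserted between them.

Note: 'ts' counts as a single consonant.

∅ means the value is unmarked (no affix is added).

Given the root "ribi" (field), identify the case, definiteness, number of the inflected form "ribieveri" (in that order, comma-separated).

Segment: ribi-av-ru.
case: -av/i → locative.
definiteness: -ru → definite.
number: ∅ → dual.

locative, definite, dual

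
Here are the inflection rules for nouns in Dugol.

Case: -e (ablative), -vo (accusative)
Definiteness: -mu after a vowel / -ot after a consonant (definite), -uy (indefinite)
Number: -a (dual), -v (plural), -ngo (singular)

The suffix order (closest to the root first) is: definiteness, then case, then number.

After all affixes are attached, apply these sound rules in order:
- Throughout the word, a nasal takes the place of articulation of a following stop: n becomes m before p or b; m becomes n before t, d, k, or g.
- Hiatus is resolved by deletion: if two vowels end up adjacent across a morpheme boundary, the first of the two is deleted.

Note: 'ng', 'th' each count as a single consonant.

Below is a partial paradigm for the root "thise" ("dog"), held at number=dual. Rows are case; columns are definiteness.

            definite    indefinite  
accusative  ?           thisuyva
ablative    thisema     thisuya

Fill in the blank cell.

Attach definiteness definite -mu (after vowel 'e') → thisemu.
Attach case accusative -vo → thisemuvo.
Attach number dual -a → thisemuvoa.
Nasal assimilation: no change.
Apply vowel deletion: thisemuvoa → thisemuva.

thisemuva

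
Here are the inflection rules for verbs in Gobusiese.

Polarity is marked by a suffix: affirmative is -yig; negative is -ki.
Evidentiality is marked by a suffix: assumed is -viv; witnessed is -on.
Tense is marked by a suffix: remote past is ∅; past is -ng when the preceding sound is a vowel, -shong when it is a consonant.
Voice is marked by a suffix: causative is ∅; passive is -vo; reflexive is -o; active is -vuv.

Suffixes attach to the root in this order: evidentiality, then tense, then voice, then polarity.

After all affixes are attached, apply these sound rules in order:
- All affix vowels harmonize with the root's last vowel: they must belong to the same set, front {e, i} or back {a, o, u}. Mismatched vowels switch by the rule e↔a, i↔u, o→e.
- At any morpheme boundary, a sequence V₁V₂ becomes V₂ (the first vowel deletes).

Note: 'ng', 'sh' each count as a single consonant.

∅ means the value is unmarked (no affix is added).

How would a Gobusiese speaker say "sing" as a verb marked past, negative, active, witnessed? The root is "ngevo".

ngevonshongvuvku

Attach evidentiality witnessed -on → ngevoon.
Attach tense past -shong (after consonant 'n') → ngevoonshong.
Attach voice active -vuv → ngevoonshongvuv.
Attach polarity negative -ki → ngevoonshongvuvki.
Apply vowel harmony: ngevoonshongvuvki → ngevoonshongvuvku.
Apply vowel deletion: ngevoonshongvuvku → ngevonshongvuvku.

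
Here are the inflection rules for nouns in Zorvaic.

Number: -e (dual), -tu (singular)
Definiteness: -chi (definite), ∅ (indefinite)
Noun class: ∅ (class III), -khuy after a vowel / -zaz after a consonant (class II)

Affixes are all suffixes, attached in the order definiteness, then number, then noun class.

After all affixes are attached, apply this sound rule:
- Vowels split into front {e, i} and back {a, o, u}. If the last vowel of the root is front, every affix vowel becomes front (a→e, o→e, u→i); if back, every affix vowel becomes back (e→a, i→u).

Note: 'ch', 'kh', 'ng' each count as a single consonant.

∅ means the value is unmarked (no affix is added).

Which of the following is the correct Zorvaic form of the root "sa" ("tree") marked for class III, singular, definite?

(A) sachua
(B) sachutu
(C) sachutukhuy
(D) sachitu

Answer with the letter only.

Attach definiteness definite -chi → sachi.
Attach number singular -tu → sachitu.
noun class = class III: zero marking, form stays sachitu.
Apply vowel harmony: sachitu → sachutu.
So the correct form is sachutu, option (B).
(A) sachua is wrong: it uses dual instead of singular for number.
(C) sachutukhuy is wrong: it uses class II instead of class III for noun class.
(D) sachitu is wrong: it fails to apply the sound rule(s).

B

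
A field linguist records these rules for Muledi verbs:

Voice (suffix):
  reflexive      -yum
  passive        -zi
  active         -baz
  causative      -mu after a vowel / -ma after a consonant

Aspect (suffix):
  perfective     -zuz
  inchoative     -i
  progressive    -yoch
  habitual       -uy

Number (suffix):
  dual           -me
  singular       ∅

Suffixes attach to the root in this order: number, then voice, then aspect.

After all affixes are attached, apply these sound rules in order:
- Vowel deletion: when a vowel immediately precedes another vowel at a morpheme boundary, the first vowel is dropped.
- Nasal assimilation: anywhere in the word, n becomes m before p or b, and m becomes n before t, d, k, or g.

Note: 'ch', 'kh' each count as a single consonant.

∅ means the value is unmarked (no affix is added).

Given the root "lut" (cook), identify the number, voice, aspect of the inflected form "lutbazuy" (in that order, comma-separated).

singular, active, habitual

Segment: lut-baz-uy.
number: ∅ → singular.
voice: -baz → active.
aspect: -uy → habitual.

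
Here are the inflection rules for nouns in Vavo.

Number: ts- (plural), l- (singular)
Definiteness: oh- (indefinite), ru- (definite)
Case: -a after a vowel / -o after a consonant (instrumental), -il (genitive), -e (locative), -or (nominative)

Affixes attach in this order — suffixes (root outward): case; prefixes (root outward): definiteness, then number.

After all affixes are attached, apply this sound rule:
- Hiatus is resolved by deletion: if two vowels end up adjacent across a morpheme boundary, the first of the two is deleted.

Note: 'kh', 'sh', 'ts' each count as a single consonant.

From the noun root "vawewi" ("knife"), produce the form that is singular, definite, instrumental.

Attach definiteness definite ru- → ruvawewi.
Attach number singular l- → lruvawewi.
Attach case instrumental -a (after vowel 'i') → lruvawewia.
Apply vowel deletion: lruvawewia → lruvawewa.

lruvawewa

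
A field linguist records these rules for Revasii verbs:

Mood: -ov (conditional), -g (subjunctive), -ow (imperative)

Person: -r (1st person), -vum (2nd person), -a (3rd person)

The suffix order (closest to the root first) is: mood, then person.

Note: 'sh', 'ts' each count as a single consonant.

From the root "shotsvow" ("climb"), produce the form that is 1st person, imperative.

shotsvowowr

Attach mood imperative -ow → shotsvowow.
Attach person 1st person -r → shotsvowowr.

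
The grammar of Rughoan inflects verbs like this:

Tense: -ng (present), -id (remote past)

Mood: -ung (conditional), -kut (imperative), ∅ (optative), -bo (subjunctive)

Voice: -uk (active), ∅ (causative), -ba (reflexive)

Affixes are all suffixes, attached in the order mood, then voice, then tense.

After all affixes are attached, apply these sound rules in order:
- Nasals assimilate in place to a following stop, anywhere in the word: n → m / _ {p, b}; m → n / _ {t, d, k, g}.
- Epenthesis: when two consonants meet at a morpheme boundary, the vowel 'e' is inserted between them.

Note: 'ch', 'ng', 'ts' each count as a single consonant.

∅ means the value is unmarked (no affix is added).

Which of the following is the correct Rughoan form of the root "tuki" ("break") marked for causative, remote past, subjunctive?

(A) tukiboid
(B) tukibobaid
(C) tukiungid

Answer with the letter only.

Attach mood subjunctive -bo → tukibo.
voice = causative: zero marking, form stays tukibo.
Attach tense remote past -id → tukiboid.
Nasal assimilation: no change.
Epenthesis: no change.
So the correct form is tukiboid, option (A).
(B) tukibobaid is wrong: it uses reflexive instead of causative for voice.
(C) tukiungid is wrong: it uses conditional instead of subjunctive for mood.

A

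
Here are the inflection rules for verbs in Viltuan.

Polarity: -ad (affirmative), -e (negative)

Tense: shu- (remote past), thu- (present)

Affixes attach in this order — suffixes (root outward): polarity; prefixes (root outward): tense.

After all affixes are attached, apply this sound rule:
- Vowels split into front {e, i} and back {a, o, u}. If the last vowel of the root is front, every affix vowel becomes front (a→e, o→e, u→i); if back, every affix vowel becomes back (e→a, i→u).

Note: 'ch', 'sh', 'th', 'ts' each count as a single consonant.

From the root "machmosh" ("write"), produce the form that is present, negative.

thumachmosha

Attach tense present thu- → thumachmosh.
Attach polarity negative -e → thumachmoshe.
Apply vowel harmony: thumachmoshe → thumachmosha.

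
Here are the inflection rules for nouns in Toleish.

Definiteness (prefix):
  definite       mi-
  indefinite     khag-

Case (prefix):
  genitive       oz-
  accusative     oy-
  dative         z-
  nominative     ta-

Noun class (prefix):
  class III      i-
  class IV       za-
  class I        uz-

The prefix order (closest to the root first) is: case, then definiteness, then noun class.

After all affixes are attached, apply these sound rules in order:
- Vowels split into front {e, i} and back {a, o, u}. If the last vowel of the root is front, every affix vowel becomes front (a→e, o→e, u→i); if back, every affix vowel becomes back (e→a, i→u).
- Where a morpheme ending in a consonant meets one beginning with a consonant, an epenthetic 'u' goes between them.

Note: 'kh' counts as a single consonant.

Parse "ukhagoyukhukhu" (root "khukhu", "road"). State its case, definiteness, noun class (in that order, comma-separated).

Segment: i-khag-oy-khukhu.
case: oy- → accusative.
definiteness: khag- → indefinite.
noun class: i- → class III.

accusative, indefinite, class III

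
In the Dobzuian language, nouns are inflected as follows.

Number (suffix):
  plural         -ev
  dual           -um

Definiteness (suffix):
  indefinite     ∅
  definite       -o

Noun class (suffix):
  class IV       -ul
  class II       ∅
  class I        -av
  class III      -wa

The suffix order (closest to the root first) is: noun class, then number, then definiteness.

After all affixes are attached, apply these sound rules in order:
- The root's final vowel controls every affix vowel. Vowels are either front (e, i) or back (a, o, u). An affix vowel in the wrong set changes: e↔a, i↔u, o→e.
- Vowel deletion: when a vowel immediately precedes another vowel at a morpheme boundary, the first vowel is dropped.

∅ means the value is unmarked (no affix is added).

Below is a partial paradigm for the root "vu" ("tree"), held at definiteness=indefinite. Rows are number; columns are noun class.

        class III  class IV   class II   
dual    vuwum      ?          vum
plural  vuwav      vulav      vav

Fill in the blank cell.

Attach noun class class IV -ul → vuul.
Attach number dual -um → vuulum.
definiteness = indefinite: zero marking, form stays vuulum.
Vowel harmony: no change.
Apply vowel deletion: vuulum → vulum.

vulum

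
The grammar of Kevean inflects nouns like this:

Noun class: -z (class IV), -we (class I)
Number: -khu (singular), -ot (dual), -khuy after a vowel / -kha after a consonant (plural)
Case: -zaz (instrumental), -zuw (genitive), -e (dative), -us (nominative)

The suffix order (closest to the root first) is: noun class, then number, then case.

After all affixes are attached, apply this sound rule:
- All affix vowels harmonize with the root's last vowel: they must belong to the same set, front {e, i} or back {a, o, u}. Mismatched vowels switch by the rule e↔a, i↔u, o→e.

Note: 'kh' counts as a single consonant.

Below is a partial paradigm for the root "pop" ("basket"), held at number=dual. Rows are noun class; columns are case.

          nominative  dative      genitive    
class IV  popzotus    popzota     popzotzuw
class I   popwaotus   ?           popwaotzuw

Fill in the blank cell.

popwaota

Attach noun class class I -we → popwe.
Attach number dual -ot → popweot.
Attach case dative -e → popweote.
Apply vowel harmony: popweote → popwaota.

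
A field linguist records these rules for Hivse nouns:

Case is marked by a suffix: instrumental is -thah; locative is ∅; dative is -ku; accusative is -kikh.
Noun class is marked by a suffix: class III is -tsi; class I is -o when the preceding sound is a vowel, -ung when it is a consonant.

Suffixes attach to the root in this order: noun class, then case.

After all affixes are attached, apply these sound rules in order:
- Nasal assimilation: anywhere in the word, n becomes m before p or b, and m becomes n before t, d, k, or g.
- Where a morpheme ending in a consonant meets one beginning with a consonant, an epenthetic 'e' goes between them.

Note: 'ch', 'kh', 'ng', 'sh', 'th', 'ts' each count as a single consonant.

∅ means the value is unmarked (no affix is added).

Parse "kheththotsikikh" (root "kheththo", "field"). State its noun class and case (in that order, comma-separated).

Segment: kheththo-tsi-kikh.
noun class: -tsi → class III.
case: -kikh → accusative.

class III, accusative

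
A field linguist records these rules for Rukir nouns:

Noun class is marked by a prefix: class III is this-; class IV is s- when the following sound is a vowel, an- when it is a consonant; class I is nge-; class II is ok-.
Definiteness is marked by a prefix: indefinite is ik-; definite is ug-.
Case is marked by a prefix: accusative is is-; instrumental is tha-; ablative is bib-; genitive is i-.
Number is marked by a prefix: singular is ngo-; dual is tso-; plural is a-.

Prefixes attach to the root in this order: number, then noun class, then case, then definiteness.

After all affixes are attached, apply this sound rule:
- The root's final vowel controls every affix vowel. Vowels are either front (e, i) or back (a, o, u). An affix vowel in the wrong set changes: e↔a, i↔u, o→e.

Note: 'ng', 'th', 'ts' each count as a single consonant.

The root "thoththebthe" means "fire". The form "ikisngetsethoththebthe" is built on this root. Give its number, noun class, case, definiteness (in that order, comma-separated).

dual, class I, accusative, indefinite

Segment: ik-is-nge-tso-thoththebthe.
number: tso- → dual.
noun class: nge- → class I.
case: is- → accusative.
definiteness: ik- → indefinite.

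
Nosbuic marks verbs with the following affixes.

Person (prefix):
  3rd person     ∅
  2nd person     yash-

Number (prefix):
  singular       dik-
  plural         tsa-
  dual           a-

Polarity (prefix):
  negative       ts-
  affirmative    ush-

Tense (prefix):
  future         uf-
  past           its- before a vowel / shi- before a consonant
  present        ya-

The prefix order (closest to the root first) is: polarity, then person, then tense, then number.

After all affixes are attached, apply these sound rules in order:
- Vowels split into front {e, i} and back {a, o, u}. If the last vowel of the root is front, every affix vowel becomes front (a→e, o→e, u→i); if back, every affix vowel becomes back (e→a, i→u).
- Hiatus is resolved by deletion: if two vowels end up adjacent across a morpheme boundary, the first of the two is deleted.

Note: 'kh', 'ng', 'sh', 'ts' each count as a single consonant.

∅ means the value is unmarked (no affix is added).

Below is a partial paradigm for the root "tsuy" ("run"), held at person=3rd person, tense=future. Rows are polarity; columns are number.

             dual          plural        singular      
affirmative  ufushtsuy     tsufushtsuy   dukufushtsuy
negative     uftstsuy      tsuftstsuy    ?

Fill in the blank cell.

dukuftstsuy

Attach polarity negative ts- → tstsuy.
person = 3rd person: zero marking, form stays tstsuy.
Attach tense future uf- → uftstsuy.
Attach number singular dik- → dikuftstsuy.
Apply vowel harmony: dikuftstsuy → dukuftstsuy.
Vowel deletion: no change.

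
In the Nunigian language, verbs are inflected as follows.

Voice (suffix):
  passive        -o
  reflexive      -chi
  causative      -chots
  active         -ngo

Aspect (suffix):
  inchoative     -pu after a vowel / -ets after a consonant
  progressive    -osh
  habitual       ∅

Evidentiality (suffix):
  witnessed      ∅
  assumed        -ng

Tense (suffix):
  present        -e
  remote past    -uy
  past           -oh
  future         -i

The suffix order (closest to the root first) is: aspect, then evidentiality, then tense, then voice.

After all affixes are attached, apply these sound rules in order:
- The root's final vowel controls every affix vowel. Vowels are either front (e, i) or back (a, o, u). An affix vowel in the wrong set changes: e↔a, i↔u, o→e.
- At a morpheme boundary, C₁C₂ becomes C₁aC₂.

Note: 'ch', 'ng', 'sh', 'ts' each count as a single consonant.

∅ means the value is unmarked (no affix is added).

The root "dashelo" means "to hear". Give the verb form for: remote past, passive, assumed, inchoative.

Attach aspect inchoative -pu (after vowel 'o') → dashelopu.
Attach evidentiality assumed -ng → dashelopung.
Attach tense remote past -uy → dashelopunguy.
Attach voice passive -o → dashelopunguyo.
Vowel harmony: no change.
Epenthesis: no change.

dashelopunguyo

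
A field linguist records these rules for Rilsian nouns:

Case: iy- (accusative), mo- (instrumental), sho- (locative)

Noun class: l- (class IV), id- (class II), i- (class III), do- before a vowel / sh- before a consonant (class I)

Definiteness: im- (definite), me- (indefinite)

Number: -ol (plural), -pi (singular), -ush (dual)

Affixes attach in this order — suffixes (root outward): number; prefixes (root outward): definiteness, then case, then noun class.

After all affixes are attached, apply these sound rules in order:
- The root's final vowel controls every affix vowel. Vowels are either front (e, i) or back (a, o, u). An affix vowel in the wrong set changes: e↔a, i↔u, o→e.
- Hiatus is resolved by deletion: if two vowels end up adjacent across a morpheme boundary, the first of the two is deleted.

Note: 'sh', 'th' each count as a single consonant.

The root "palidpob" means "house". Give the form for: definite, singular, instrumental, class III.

Attach definiteness definite im- → impalidpob.
Attach case instrumental mo- → moimpalidpob.
Attach number singular -pi → moimpalidpobpi.
Attach noun class class III i- → imoimpalidpobpi.
Apply vowel harmony: imoimpalidpobpi → umoumpalidpobpu.
Apply vowel deletion: umoumpalidpobpu → umumpalidpobpu.

umumpalidpobpu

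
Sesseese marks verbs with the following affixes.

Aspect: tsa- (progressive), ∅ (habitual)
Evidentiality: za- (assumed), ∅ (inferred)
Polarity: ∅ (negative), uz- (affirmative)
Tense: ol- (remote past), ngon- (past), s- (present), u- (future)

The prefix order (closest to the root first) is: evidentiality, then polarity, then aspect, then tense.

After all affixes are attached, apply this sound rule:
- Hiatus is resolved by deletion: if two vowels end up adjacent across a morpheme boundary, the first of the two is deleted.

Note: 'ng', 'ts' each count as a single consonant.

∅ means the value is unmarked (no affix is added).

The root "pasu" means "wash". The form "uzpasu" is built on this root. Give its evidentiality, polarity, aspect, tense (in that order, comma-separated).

inferred, affirmative, habitual, future

Segment: u-uz-pasu.
evidentiality: ∅ → inferred.
polarity: uz- → affirmative.
aspect: ∅ → habitual.
tense: u- → future.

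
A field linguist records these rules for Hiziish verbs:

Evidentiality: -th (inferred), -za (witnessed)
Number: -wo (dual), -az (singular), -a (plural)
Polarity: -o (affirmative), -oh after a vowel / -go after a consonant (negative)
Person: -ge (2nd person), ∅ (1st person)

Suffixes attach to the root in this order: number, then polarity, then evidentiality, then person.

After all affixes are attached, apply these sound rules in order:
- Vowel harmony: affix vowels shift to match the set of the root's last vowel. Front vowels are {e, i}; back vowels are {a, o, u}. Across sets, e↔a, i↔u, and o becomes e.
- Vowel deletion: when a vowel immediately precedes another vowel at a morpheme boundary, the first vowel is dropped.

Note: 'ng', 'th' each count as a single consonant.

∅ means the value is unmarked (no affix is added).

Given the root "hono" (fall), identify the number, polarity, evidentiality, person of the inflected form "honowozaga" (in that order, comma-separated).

dual, affirmative, witnessed, 2nd person

Segment: hono-wo-o-za-ge.
number: -wo → dual.
polarity: -o → affirmative.
evidentiality: -za → witnessed.
person: -ge → 2nd person.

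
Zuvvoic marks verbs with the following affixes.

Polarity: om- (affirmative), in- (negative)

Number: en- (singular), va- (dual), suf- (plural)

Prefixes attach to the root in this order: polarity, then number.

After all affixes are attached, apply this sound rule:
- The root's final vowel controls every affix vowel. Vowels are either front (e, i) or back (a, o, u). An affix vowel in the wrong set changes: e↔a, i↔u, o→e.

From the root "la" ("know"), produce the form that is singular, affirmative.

anomla

Attach polarity affirmative om- → omla.
Attach number singular en- → enomla.
Apply vowel harmony: enomla → anomla.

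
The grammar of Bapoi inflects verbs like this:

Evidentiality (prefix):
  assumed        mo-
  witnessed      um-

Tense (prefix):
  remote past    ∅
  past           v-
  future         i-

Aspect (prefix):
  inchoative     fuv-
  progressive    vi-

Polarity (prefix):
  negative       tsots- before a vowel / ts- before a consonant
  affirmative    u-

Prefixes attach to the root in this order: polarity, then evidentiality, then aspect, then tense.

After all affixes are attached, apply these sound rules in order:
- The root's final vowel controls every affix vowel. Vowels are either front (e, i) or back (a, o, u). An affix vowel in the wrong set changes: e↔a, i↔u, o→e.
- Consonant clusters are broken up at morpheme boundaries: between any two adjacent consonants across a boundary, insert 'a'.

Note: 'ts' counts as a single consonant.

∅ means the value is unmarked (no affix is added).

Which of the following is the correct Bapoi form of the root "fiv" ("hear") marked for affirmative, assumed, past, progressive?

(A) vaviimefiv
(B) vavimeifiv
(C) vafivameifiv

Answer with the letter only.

Attach polarity affirmative u- → ufiv.
Attach evidentiality assumed mo- → moufiv.
Attach aspect progressive vi- → vimoufiv.
Attach tense past v- → vvimoufiv.
Apply vowel harmony: vvimoufiv → vvimeifiv.
Apply epenthesis: vvimeifiv → vavimeifiv.
So the correct form is vavimeifiv, option (B).
(A) vaviimefiv is wrong: it has the affixes in the wrong order.
(C) vafivameifiv is wrong: it uses inchoative instead of progressive for aspect.

B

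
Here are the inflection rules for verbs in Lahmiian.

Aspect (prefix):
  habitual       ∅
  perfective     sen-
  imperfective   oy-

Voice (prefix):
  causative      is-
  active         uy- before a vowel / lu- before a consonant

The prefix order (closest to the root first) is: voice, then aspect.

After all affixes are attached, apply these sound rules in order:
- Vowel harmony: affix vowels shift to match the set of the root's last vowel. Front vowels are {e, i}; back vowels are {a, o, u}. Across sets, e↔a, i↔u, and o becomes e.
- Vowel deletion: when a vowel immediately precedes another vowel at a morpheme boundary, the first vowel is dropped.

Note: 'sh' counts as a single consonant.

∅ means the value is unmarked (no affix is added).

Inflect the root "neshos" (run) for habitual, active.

luneshos

Attach voice active lu- (before consonant 'n') → luneshos.
aspect = habitual: zero marking, form stays luneshos.
Vowel harmony: no change.
Vowel deletion: no change.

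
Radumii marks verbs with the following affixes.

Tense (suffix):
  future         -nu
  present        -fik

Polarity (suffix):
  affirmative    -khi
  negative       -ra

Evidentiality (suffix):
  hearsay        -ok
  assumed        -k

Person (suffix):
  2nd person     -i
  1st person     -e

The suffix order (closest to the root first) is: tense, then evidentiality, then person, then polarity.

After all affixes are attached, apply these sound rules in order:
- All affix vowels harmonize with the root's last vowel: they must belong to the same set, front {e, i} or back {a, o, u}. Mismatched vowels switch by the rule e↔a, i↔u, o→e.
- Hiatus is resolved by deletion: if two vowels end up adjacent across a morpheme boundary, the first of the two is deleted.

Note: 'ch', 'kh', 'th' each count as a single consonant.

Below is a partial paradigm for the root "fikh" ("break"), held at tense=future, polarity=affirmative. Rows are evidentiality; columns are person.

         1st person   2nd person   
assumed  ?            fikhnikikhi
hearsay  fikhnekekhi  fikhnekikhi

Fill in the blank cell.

Attach tense future -nu → fikhnu.
Attach evidentiality assumed -k → fikhnuk.
Attach person 1st person -e → fikhnuke.
Attach polarity affirmative -khi → fikhnukekhi.
Apply vowel harmony: fikhnukekhi → fikhnikekhi.
Vowel deletion: no change.

fikhnikekhi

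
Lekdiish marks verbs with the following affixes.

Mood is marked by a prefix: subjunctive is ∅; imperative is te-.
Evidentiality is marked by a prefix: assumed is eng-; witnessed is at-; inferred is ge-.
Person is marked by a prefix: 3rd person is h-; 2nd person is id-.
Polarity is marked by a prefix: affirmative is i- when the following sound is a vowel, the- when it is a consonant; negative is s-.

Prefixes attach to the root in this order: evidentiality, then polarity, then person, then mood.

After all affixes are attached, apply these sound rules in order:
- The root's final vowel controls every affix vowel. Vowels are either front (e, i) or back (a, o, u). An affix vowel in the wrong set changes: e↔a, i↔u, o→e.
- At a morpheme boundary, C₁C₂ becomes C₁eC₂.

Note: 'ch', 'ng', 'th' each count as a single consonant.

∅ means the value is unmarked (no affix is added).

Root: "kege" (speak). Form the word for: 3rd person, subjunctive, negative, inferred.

hesegekege

Attach evidentiality inferred ge- → gekege.
Attach polarity negative s- → sgekege.
Attach person 3rd person h- → hsgekege.
mood = subjunctive: zero marking, form stays hsgekege.
Vowel harmony: no change.
Apply epenthesis: hsgekege → hesegekege.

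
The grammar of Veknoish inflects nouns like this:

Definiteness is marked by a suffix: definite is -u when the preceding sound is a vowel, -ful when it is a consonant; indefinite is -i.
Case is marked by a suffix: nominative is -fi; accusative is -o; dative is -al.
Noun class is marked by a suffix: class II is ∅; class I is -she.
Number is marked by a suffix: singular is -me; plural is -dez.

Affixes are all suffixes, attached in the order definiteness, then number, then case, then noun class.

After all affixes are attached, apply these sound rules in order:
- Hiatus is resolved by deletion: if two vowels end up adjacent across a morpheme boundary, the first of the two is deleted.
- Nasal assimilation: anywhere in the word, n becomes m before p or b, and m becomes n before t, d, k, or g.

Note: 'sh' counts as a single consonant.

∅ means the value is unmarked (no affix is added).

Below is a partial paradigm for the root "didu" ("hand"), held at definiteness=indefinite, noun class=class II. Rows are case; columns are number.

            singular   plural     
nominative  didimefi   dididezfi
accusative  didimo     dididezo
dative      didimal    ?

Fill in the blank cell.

Attach definiteness indefinite -i → didui.
Attach number plural -dez → diduidez.
Attach case dative -al → diduidezal.
noun class = class II: zero marking, form stays diduidezal.
Apply vowel deletion: diduidezal → dididezal.
Nasal assimilation: no change.

dididezal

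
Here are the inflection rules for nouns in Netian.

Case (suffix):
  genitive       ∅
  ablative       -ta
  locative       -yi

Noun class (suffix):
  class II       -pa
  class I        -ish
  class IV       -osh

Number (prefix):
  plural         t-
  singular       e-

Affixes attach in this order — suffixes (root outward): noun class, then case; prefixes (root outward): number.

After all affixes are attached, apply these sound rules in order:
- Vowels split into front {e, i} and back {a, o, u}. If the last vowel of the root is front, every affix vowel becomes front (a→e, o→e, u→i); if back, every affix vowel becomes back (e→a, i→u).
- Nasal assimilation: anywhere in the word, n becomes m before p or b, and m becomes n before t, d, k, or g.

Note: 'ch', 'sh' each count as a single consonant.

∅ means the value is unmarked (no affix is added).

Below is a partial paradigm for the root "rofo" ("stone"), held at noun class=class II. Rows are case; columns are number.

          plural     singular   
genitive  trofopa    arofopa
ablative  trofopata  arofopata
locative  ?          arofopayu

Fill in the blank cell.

trofopayu

Attach noun class class II -pa → rofopa.
Attach number plural t- → trofopa.
Attach case locative -yi → trofopayi.
Apply vowel harmony: trofopayi → trofopayu.
Nasal assimilation: no change.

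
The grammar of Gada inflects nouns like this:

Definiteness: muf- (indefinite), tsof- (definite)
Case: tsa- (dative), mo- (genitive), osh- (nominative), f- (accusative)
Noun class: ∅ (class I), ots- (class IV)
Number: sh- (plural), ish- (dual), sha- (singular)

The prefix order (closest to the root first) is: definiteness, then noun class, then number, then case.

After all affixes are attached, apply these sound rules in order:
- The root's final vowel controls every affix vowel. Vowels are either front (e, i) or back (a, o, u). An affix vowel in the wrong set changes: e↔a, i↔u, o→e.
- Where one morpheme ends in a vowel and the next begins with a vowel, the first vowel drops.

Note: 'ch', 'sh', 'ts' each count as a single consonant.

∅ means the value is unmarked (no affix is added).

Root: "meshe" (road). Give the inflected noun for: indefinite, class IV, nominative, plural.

eshshetsmifmeshe

Attach definiteness indefinite muf- → mufmeshe.
Attach noun class class IV ots- → otsmufmeshe.
Attach number plural sh- → shotsmufmeshe.
Attach case nominative osh- → oshshotsmufmeshe.
Apply vowel harmony: oshshotsmufmeshe → eshshetsmifmeshe.
Vowel deletion: no change.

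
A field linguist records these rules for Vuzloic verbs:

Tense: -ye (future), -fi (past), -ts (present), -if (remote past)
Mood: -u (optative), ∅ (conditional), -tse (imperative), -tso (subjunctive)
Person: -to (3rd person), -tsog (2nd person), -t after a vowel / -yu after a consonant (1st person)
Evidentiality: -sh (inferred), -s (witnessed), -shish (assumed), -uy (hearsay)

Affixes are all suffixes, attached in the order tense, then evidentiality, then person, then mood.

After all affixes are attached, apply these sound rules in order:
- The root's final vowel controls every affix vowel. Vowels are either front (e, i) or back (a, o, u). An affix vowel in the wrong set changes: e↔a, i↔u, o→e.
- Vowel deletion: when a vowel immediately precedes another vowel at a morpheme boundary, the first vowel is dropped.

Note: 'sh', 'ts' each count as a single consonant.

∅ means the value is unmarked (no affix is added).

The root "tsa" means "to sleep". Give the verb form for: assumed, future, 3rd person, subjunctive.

Attach tense future -ye → tsaye.
Attach evidentiality assumed -shish → tsayeshish.
Attach person 3rd person -to → tsayeshishto.
Attach mood subjunctive -tso → tsayeshishtotso.
Apply vowel harmony: tsayeshishtotso → tsayashushtotso.
Vowel deletion: no change.

tsayashushtotso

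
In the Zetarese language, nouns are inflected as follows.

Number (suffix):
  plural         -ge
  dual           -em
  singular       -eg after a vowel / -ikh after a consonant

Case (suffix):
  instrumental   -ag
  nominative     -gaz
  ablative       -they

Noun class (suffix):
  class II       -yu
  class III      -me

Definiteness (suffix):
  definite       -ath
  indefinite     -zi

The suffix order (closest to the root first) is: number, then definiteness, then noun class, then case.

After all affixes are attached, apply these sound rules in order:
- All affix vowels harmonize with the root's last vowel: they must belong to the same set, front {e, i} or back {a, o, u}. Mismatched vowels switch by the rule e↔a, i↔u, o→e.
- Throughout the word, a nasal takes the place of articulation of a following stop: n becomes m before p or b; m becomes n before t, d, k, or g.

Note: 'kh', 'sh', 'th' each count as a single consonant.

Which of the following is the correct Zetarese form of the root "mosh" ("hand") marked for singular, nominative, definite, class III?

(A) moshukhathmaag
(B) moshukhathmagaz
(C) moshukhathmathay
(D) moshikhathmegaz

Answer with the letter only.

B

Attach number singular -ikh (after consonant 'sh') → moshikh.
Attach definiteness definite -ath → moshikhath.
Attach noun class class III -me → moshikhathme.
Attach case nominative -gaz → moshikhathmegaz.
Apply vowel harmony: moshikhathmegaz → moshukhathmagaz.
Nasal assimilation: no change.
So the correct form is moshukhathmagaz, option (B).
(D) moshikhathmegaz is wrong: it fails to apply the sound rule(s).
(A) moshukhathmaag is wrong: it uses instrumental instead of nominative for case.
(C) moshukhathmathay is wrong: it uses ablative instead of nominative for case.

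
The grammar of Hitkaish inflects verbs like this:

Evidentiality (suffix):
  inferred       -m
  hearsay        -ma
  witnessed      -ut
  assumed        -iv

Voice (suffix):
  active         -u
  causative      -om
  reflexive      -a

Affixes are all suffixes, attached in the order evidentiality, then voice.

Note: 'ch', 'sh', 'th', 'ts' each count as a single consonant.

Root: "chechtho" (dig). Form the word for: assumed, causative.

chechthoivom

Attach evidentiality assumed -iv → chechthoiv.
Attach voice causative -om → chechthoivom.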